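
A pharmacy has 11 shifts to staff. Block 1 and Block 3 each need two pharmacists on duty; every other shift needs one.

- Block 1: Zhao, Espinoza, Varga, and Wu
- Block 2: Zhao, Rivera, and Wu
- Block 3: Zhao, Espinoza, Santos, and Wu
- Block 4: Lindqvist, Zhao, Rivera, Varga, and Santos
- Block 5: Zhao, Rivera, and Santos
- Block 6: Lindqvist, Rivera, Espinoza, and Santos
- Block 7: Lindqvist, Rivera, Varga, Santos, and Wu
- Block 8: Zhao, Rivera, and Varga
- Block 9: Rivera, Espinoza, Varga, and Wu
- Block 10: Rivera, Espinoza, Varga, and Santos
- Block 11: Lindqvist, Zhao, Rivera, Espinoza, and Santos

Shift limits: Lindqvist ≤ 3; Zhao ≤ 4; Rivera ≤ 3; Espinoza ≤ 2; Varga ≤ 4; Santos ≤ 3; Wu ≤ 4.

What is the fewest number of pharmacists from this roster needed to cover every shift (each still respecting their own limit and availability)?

13 slots to fill and no one can take more than 4, so at least ⌈13/4⌉ = 4 pharmacists are needed.
Lindqvist, Zhao, Rivera, and Wu alone can cover everything: Block 1→Zhao+Wu, Block 2→Rivera, Block 3→Zhao+Wu, Block 4→Lindqvist, Block 5→Zhao, Block 6→Lindqvist, Block 7→Wu, Block 8→Zhao, Block 9→Rivera, Block 10→Rivera, Block 11→Lindqvist.

4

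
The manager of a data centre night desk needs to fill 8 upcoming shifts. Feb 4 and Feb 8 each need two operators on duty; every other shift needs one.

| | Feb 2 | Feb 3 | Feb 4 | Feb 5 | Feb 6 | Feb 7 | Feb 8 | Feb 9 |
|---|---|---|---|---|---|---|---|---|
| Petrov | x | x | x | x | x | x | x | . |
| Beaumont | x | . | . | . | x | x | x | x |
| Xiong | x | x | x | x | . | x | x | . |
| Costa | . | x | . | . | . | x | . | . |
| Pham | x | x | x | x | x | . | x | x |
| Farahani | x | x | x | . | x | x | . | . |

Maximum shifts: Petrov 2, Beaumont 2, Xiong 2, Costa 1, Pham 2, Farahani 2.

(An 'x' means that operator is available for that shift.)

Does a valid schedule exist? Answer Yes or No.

One valid schedule: Feb 2→Beaumont, Feb 3→Xiong, Feb 4→Pham+Farahani, Feb 5→Petrov, Feb 6→Petrov, Feb 7→Costa, Feb 8→Xiong+Pham, Feb 9→Beaumont.
Loads: Petrov 2/2, Beaumont 2/2, Xiong 2/2, Costa 1/1, Pham 2/2, Farahani 1/2 — all within limits.

Yes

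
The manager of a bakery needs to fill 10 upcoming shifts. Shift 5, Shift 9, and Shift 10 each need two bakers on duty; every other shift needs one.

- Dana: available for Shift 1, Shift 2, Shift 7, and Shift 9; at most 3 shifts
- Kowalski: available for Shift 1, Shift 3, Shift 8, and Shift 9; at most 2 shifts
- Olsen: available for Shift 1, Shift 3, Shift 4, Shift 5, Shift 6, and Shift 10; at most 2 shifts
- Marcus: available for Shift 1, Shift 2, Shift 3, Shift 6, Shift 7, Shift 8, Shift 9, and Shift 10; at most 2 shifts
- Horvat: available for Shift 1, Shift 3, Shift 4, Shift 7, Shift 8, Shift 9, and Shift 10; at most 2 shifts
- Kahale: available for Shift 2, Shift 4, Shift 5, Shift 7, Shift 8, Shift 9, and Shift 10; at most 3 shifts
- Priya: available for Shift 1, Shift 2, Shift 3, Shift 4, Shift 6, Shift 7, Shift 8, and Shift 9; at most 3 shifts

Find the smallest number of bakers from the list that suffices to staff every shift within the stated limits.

13 slots to fill and no one can take more than 3, so at least ⌈13/3⌉ = 5 bakers are needed.
Dana, Kowalski, Olsen, Kahale, and Priya alone can cover everything: Shift 1→Priya, Shift 2→Dana, Shift 3→Kowalski, Shift 4→Kahale, Shift 5→Olsen+Kahale, Shift 6→Priya, Shift 7→Dana, Shift 8→Kowalski, Shift 9→Dana+Priya, Shift 10→Olsen+Kahale.

5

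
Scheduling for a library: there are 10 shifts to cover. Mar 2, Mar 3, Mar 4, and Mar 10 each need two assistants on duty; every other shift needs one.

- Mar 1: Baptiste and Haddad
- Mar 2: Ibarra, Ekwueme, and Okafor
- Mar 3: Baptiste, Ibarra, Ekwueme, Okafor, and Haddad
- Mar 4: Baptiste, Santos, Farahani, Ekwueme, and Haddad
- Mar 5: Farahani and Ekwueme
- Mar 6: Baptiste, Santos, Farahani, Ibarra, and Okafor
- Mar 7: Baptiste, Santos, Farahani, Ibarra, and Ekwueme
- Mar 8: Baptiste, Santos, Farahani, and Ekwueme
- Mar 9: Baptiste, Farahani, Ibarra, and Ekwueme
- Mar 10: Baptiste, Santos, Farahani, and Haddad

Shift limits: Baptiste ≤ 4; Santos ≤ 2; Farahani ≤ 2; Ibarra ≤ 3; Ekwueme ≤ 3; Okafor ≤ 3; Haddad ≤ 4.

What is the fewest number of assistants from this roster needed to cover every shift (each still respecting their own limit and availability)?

4

14 slots to fill and no one can take more than 4, so at least ⌈14/4⌉ = 4 assistants are needed.
Baptiste, Ibarra, Ekwueme, and Haddad alone can cover everything: Mar 1→Haddad, Mar 2→Ibarra+Ekwueme, Mar 3→Ekwueme+Haddad, Mar 4→Baptiste+Haddad, Mar 5→Ekwueme, Mar 6→Baptiste, Mar 7→Ibarra, Mar 8→Baptiste, Mar 9→Ibarra, Mar 10→Baptiste+Haddad.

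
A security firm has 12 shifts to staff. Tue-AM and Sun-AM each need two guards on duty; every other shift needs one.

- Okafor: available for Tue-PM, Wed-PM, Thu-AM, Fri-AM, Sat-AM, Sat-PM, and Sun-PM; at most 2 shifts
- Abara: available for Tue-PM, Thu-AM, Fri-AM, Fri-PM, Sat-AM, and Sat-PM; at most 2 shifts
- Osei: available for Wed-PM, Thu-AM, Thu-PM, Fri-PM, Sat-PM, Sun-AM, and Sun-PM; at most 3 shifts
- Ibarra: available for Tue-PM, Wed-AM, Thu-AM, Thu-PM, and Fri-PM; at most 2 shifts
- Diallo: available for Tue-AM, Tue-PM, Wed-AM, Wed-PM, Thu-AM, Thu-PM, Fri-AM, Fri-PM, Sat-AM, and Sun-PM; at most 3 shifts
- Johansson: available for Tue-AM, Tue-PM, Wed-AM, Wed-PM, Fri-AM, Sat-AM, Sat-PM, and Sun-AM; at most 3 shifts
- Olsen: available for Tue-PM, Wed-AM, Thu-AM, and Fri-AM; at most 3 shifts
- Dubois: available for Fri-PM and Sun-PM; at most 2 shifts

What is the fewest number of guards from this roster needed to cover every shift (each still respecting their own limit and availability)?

14 slots to fill and no one can take more than 3, so at least ⌈14/3⌉ = 5 guards are needed.
Okafor, Osei, Diallo, Johansson, and Olsen alone can cover everything: Tue-AM→Diallo+Johansson, Tue-PM→Olsen, Wed-AM→Diallo, Wed-PM→Johansson, Thu-AM→Olsen, Thu-PM→Osei, Fri-AM→Olsen, Fri-PM→Osei, Sat-AM→Okafor, Sat-PM→Okafor, Sun-AM→Osei+Johansson, Sun-PM→Diallo.

5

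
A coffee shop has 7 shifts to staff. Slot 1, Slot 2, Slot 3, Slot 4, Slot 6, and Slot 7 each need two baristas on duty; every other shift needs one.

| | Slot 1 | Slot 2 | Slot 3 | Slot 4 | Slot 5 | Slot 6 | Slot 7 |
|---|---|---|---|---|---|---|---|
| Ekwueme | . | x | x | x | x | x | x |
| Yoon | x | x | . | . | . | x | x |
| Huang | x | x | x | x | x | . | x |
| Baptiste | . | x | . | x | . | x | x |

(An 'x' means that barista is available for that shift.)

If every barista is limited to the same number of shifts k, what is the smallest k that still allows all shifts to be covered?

4

With 4 baristas and 13 worker-slots to fill, someone must work at least ⌈13/4⌉ = 4 shifts, so k ≥ 4.
k = 4 works: Slot 1→Yoon+Huang, Slot 2→Yoon+Huang, Slot 3→Ekwueme+Huang, Slot 4→Ekwueme+Huang, Slot 5→Ekwueme, Slot 6→Ekwueme+Yoon, Slot 7→Yoon+Baptiste.
Loads: Ekwueme 4, Yoon 4, Huang 4, Baptiste 1 — all ≤ 4.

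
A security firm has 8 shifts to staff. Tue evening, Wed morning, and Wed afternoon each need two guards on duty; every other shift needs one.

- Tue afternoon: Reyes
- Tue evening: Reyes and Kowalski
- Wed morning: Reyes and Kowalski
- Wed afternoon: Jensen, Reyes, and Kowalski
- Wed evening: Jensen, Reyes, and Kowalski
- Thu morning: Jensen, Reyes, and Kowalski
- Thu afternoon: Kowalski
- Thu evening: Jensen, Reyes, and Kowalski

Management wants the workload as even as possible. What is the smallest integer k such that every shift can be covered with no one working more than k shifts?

4

With 3 guards and 11 worker-slots to fill, someone must work at least ⌈11/3⌉ = 4 shifts, so k ≥ 4.
k = 4 works: Tue afternoon→Reyes, Tue evening→Reyes+Kowalski, Wed morning→Reyes+Kowalski, Wed afternoon→Jensen+Reyes, Wed evening→Jensen, Thu morning→Jensen, Thu afternoon→Kowalski, Thu evening→Jensen.
Loads: Jensen 4, Reyes 4, Kowalski 3 — all ≤ 4.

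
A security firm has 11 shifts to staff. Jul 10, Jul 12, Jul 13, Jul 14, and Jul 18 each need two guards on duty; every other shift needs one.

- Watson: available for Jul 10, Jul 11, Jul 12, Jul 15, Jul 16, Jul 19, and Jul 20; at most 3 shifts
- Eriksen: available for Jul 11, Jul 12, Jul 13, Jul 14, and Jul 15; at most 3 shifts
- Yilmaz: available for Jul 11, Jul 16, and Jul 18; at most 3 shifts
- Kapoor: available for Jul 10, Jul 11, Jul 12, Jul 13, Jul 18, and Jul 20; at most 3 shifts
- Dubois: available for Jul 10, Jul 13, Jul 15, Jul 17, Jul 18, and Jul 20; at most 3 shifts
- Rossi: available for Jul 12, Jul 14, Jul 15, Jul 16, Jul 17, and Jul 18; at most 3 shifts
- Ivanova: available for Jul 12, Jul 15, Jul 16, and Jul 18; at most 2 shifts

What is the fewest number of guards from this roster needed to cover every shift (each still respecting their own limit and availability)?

16 slots to fill and no one can take more than 3, so at least ⌈16/3⌉ = 6 guards are needed.
Watson, Eriksen, Yilmaz, Kapoor, Dubois, and Rossi alone can cover everything: Jul 10→Watson+Kapoor, Jul 11→Yilmaz, Jul 12→Eriksen+Rossi, Jul 13→Eriksen+Kapoor, Jul 14→Eriksen+Rossi, Jul 15→Dubois, Jul 16→Watson, Jul 17→Dubois, Jul 18→Yilmaz+Dubois, Jul 19→Watson, Jul 20→Kapoor.

6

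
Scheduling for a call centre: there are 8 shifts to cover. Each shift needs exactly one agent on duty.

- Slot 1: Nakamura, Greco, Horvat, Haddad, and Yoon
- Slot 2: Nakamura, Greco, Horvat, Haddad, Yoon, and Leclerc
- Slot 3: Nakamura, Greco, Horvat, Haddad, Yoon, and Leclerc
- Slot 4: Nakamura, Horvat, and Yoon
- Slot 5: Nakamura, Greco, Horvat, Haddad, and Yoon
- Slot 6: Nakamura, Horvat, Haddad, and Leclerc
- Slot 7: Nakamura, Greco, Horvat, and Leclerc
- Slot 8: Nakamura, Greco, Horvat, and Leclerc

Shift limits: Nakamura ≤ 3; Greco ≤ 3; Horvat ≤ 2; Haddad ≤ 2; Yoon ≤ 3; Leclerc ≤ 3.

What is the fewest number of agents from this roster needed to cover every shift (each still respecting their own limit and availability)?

3

8 slots to fill and no one can take more than 3, so at least ⌈8/3⌉ = 3 agents are needed.
Nakamura, Greco, and Horvat alone can cover everything: Slot 1→Nakamura, Slot 2→Greco, Slot 3→Greco, Slot 4→Nakamura, Slot 5→Greco, Slot 6→Nakamura, Slot 7→Horvat, Slot 8→Horvat.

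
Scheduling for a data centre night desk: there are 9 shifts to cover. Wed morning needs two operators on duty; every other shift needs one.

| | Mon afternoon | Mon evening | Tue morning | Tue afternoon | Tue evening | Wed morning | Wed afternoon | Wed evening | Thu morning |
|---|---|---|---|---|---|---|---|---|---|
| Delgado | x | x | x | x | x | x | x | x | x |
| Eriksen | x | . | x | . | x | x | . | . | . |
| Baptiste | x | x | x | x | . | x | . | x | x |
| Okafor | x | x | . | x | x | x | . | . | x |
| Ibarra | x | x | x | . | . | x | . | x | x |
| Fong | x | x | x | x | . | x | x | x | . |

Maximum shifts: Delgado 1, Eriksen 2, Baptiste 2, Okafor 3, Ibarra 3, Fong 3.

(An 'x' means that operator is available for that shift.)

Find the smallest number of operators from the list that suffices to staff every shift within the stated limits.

10 slots to fill and no one can take more than 3, so at least ⌈10/3⌉ = 4 operators are needed.
Delgado, Okafor, Ibarra, and Fong alone can cover everything: Mon afternoon→Okafor, Mon evening→Fong, Tue morning→Ibarra, Tue afternoon→Okafor, Tue evening→Delgado, Wed morning→Ibarra+Fong, Wed afternoon→Fong, Wed evening→Ibarra, Thu morning→Okafor.

4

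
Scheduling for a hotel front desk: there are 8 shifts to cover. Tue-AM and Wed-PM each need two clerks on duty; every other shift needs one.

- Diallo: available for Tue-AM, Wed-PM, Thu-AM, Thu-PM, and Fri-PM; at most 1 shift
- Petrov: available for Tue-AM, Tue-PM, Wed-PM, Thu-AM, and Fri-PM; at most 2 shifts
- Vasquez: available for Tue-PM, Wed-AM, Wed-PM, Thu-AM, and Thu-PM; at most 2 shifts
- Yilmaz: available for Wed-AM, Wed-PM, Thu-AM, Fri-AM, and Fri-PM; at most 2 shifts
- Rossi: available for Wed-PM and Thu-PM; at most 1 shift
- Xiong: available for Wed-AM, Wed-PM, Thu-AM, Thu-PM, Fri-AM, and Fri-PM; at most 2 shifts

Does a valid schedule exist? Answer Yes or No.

Yes

Tue-AM can only be covered by Diallo and Petrov, so that assignment is forced.
One valid schedule: Tue-AM→Diallo+Petrov, Tue-PM→Petrov, Wed-AM→Vasquez, Wed-PM→Rossi+Xiong, Thu-AM→Xiong, Thu-PM→Vasquez, Fri-AM→Yilmaz, Fri-PM→Yilmaz.
Loads: Diallo 1/1, Petrov 2/2, Vasquez 2/2, Yilmaz 2/2, Rossi 1/1, Xiong 2/2 — all within limits.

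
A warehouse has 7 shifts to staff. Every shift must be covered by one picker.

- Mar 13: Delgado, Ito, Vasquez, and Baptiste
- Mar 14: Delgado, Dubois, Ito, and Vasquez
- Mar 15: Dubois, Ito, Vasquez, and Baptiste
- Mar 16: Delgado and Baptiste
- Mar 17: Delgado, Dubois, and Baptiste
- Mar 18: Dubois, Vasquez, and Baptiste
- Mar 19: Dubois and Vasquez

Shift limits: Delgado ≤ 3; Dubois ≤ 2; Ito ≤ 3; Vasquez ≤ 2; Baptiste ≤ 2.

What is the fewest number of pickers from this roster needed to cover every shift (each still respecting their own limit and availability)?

7 slots to fill and no one can take more than 3, so at least ⌈7/3⌉ = 3 pickers are needed.
Delgado, Dubois, and Ito alone can cover everything: Mar 13→Delgado, Mar 14→Ito, Mar 15→Ito, Mar 16→Delgado, Mar 17→Delgado, Mar 18→Dubois, Mar 19→Dubois.

3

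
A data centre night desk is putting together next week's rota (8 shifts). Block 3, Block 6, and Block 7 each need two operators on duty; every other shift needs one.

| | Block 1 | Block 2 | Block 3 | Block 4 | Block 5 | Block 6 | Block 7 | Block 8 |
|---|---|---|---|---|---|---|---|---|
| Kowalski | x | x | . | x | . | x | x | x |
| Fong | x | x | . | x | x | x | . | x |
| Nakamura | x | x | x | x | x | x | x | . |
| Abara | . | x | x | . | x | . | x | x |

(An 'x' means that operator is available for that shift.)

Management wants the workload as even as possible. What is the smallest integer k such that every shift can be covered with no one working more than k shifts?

With 4 operators and 11 worker-slots to fill, someone must work at least ⌈11/4⌉ = 3 shifts, so k ≥ 3.
k = 3 works: Block 1→Kowalski, Block 2→Nakamura, Block 3→Nakamura+Abara, Block 4→Kowalski, Block 5→Fong, Block 6→Kowalski+Fong, Block 7→Nakamura+Abara, Block 8→Fong.
Loads: Kowalski 3, Fong 3, Nakamura 3, Abara 2 — all ≤ 3.

3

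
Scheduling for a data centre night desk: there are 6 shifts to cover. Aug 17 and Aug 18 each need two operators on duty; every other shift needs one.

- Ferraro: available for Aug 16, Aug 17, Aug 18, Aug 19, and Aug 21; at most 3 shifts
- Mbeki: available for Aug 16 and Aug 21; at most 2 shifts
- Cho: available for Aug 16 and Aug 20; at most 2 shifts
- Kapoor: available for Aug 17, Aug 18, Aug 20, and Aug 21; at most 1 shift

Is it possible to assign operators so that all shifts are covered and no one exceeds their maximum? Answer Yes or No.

No

Total capacity is 8 and 8 slots are needed, so capacity alone doesn't rule it out.
Shifts {Aug 17, Aug 18} need 4 worker-slots in total, but the operators available for any of those shifts (Ferraro and Kapoor) can supply at most 3 among them. So no valid schedule exists.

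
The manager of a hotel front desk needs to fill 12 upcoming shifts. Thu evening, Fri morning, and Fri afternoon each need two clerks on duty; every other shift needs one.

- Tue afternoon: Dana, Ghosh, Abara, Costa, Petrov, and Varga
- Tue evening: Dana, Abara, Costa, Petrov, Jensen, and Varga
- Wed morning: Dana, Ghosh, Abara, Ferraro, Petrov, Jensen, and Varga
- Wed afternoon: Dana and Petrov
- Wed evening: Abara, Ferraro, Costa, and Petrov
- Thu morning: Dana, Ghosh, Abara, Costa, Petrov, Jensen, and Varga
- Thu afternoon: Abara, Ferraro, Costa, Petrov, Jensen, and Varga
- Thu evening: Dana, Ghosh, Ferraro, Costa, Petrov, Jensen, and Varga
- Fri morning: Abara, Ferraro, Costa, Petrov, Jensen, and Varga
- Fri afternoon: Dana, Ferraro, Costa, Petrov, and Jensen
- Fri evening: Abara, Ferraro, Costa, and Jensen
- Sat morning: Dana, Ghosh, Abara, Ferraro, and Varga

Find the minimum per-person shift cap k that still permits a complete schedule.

2

With 8 clerks and 15 worker-slots to fill, someone must work at least ⌈15/8⌉ = 2 shifts, so k ≥ 2.
k = 2 works: Tue afternoon→Ghosh, Tue evening→Costa, Wed morning→Ghosh, Wed afternoon→Dana, Wed evening→Abara, Thu morning→Costa, Thu afternoon→Ferraro, Thu evening→Jensen+Varga, Fri morning→Petrov+Jensen, Fri afternoon→Ferraro+Petrov, Fri evening→Abara, Sat morning→Dana.
Loads: Dana 2, Ghosh 2, Abara 2, Ferraro 2, Costa 2, Petrov 2, Jensen 2, Varga 1 — all ≤ 2.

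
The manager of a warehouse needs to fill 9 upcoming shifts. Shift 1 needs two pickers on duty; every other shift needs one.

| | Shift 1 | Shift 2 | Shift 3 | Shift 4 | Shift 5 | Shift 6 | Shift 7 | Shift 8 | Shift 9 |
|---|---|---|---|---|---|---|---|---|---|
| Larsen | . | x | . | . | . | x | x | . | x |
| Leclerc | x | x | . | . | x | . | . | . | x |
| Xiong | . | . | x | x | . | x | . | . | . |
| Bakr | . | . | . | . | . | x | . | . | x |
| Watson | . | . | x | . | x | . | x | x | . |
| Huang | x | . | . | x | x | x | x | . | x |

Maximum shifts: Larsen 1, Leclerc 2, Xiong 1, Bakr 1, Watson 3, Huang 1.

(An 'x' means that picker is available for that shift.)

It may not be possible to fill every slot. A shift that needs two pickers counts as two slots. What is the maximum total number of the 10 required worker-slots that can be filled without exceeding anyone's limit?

9

Total capacity across all pickers is 1+2+1+1+3+1 = 9, and 10 slots are needed, so at most 9 can be filled.
An assignment achieving 9: Shift 1→Leclerc+Huang, Shift 2→Larsen, Shift 3→Xiong, Shift 5→Watson, Shift 6→Bakr, Shift 7→Watson, Shift 8→Watson, Shift 9→Leclerc.
Loads: Larsen 1/1, Leclerc 2/2, Xiong 1/1, Bakr 1/1, Watson 3/3, Huang 1/1.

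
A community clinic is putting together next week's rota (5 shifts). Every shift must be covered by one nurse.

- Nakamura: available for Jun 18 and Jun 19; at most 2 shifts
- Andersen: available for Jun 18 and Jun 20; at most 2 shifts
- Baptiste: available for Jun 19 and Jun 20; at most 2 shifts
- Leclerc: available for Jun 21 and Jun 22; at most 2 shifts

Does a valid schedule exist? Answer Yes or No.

Yes

Jun 21 can only be covered by Leclerc, so that assignment is forced.
Jun 22 can only be covered by Leclerc, so that assignment is forced.
One valid schedule: Jun 18→Nakamura, Jun 19→Nakamura, Jun 20→Andersen, Jun 21→Leclerc, Jun 22→Leclerc.
Loads: Nakamura 2/2, Andersen 1/2, Baptiste 0/2, Leclerc 2/2 — all within limits.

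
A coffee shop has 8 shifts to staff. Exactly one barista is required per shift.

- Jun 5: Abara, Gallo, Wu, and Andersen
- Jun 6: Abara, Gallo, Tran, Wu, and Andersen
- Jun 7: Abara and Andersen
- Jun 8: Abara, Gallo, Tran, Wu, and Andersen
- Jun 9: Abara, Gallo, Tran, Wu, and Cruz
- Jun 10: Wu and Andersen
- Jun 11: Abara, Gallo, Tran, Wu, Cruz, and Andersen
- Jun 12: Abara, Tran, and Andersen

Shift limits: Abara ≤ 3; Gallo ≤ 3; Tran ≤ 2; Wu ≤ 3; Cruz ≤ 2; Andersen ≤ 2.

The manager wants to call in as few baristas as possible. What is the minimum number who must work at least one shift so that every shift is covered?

8 slots to fill and no one can take more than 3, so at least ⌈8/3⌉ = 3 baristas are needed.
Abara, Gallo, and Wu alone can cover everything: Jun 5→Abara, Jun 6→Gallo, Jun 7→Abara, Jun 8→Gallo, Jun 9→Gallo, Jun 10→Wu, Jun 11→Wu, Jun 12→Abara.

3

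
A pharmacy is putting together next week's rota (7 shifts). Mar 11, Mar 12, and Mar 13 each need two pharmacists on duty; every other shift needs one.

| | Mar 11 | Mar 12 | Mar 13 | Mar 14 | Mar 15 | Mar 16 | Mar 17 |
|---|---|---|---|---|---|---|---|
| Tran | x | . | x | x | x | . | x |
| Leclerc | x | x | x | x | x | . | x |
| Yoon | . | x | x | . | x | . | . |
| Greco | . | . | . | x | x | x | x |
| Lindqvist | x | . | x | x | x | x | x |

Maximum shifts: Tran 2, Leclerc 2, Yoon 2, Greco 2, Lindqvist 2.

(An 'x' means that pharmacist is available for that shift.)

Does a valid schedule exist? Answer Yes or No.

Mar 12 can only be covered by Leclerc and Yoon, so that assignment is forced.
One valid schedule: Mar 11→Tran+Leclerc, Mar 12→Leclerc+Yoon, Mar 13→Yoon+Lindqvist, Mar 14→Tran, Mar 15→Lindqvist, Mar 16→Greco, Mar 17→Greco.
Loads: Tran 2/2, Leclerc 2/2, Yoon 2/2, Greco 2/2, Lindqvist 2/2 — all within limits.

Yes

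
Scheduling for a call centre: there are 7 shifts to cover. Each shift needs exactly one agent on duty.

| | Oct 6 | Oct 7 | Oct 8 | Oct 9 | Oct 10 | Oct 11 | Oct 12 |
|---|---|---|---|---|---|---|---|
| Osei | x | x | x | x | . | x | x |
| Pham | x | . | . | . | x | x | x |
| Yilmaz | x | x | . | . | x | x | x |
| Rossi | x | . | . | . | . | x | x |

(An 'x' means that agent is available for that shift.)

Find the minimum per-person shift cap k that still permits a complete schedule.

With 4 agents and 7 worker-slots to fill, someone must work at least ⌈7/4⌉ = 2 shifts, so k ≥ 2.
k = 2 works: Oct 6→Pham, Oct 7→Yilmaz, Oct 8→Osei, Oct 9→Osei, Oct 10→Pham, Oct 11→Yilmaz, Oct 12→Rossi.
Loads: Osei 2, Pham 2, Yilmaz 2, Rossi 1 — all ≤ 2.

2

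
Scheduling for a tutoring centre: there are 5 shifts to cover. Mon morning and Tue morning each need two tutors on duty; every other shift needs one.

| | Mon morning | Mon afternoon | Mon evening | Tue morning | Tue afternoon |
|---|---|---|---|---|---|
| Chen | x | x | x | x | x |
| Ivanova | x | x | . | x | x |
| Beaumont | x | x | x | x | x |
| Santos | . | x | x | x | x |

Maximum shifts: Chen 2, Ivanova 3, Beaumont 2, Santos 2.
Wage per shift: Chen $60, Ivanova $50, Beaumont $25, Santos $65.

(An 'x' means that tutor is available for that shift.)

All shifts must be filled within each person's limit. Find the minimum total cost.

Picking the cheapest available tutor for each shift independently would cost $225, but that ignores the shift limits.
An optimal schedule: Mon morning→Beaumont+Ivanova, Mon afternoon→Ivanova, Mon evening→Beaumont, Tue morning→Ivanova+Chen, Tue afternoon→Chen.
Total: 25 + 50 + 50 + 25 + 50 + 60 + 60 = $320.

$320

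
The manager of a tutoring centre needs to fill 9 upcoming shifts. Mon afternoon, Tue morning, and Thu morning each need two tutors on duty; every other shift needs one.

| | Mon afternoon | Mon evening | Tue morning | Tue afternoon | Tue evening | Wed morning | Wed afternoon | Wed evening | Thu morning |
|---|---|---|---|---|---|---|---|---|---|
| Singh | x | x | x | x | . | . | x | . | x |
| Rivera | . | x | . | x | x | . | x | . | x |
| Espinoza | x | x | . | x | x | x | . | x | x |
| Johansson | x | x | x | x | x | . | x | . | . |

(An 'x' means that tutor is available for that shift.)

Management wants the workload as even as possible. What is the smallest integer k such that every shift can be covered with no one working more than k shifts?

3

With 4 tutors and 12 worker-slots to fill, someone must work at least ⌈12/4⌉ = 3 shifts, so k ≥ 3.
k = 3 works: Mon afternoon→Singh+Espinoza, Mon evening→Johansson, Tue morning→Singh+Johansson, Tue afternoon→Johansson, Tue evening→Rivera, Wed morning→Espinoza, Wed afternoon→Rivera, Wed evening→Espinoza, Thu morning→Singh+Rivera.
Loads: Singh 3, Rivera 3, Espinoza 3, Johansson 3 — all ≤ 3.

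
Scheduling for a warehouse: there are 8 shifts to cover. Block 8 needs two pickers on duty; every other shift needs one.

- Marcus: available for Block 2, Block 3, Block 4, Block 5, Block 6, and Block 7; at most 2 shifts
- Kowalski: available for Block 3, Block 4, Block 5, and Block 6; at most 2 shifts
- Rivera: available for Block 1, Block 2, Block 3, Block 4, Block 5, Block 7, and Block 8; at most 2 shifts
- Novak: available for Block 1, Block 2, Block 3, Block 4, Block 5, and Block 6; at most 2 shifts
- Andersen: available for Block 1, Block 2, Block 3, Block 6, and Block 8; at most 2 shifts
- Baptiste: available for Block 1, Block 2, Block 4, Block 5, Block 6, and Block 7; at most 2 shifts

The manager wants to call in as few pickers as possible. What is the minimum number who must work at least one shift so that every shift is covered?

5

9 slots to fill and no one can take more than 2, so at least ⌈9/2⌉ = 5 pickers are needed.
Marcus, Kowalski, Rivera, Novak, and Andersen alone can cover everything: Block 1→Rivera, Block 2→Marcus, Block 3→Novak, Block 4→Kowalski, Block 5→Kowalski, Block 6→Novak, Block 7→Marcus, Block 8→Rivera+Andersen.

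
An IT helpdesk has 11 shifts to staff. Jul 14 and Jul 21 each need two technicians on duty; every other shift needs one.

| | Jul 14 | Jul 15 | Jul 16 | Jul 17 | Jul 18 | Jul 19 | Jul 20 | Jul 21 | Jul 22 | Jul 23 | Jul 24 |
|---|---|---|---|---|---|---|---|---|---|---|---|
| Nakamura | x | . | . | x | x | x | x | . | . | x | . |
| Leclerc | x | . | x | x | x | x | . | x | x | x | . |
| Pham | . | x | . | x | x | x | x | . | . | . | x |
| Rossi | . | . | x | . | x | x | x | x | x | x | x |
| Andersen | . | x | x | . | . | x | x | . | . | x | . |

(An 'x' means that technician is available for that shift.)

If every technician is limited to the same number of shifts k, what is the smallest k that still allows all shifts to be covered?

3

With 5 technicians and 13 worker-slots to fill, someone must work at least ⌈13/5⌉ = 3 shifts, so k ≥ 3.
k = 3 works: Jul 14→Nakamura+Leclerc, Jul 15→Pham, Jul 16→Rossi, Jul 17→Nakamura, Jul 18→Nakamura, Jul 19→Andersen, Jul 20→Pham, Jul 21→Leclerc+Rossi, Jul 22→Leclerc, Jul 23→Rossi, Jul 24→Pham.
Loads: Nakamura 3, Leclerc 3, Pham 3, Rossi 3, Andersen 1 — all ≤ 3.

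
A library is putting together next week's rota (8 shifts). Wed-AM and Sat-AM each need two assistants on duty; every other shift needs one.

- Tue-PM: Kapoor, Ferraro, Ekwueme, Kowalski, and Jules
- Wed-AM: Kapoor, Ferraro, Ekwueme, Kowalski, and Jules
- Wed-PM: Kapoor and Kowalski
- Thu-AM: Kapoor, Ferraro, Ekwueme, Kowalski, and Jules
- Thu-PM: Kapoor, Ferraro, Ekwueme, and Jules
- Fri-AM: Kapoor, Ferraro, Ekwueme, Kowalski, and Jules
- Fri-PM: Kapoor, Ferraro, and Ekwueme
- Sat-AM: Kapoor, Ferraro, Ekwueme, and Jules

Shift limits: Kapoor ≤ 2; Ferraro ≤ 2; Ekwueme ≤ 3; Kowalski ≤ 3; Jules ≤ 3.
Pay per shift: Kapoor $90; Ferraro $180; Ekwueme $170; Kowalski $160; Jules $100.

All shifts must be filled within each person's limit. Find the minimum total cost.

Picking the cheapest available assistant for each shift independently would cost $920, but that ignores the shift limits.
An optimal schedule: Tue-PM→Jules, Wed-AM→Kowalski+Ekwueme, Wed-PM→Kapoor, Thu-AM→Kowalski, Thu-PM→Jules, Fri-AM→Kowalski, Fri-PM→Kapoor, Sat-AM→Jules+Ekwueme.
Total: 100 + 160 + 170 + 90 + 160 + 100 + 160 + 90 + 100 + 170 = $1300.

$1300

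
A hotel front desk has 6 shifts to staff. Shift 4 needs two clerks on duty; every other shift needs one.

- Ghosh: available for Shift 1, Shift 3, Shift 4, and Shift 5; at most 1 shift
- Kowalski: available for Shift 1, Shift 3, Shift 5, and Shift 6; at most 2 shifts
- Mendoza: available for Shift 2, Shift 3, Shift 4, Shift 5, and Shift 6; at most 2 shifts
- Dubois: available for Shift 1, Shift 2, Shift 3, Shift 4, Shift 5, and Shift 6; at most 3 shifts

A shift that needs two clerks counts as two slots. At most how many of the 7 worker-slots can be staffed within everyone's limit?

7

Total capacity across all clerks is 1+2+2+3 = 8, and 7 slots are needed, so at most 7 can be filled.
An assignment achieving 7: Shift 1→Ghosh, Shift 2→Mendoza, Shift 3→Kowalski, Shift 4→Mendoza+Dubois, Shift 5→Dubois, Shift 6→Kowalski.
Loads: Ghosh 1/1, Kowalski 2/2, Mendoza 2/2, Dubois 2/3.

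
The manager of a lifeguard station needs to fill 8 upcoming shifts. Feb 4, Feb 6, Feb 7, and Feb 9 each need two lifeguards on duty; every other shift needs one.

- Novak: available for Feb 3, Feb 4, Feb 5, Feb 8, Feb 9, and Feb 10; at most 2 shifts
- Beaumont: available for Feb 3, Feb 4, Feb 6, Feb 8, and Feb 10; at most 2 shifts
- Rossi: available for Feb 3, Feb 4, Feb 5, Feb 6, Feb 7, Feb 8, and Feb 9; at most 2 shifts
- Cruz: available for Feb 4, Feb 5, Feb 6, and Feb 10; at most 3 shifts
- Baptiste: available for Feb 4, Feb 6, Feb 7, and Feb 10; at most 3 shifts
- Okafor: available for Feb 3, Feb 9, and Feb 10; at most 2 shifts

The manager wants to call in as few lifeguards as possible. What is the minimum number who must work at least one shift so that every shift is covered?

5

12 slots to fill and no one can take more than 3, so at least ⌈12/3⌉ = 4 lifeguards are needed.
Any 4 lifeguards together have capacity at most 3+3+2+2 = 10 < 12 slots, so 4 can never suffice.
Novak, Beaumont, Rossi, Cruz, and Baptiste alone can cover everything: Feb 3→Novak, Feb 4→Cruz+Baptiste, Feb 5→Cruz, Feb 6→Cruz+Baptiste, Feb 7→Rossi+Baptiste, Feb 8→Beaumont, Feb 9→Novak+Rossi, Feb 10→Beaumont.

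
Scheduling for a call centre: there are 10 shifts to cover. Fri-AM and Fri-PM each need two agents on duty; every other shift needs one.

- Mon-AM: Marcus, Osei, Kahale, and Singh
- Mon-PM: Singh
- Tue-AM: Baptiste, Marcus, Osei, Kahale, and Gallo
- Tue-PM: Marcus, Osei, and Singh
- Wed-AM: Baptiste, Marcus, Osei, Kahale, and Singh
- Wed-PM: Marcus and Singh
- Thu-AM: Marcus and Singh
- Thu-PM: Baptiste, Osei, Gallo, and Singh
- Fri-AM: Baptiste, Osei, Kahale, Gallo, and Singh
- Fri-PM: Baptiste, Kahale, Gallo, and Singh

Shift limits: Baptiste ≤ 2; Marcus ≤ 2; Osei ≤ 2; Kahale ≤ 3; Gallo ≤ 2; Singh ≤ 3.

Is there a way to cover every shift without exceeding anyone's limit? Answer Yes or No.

Yes

Mon-PM can only be covered by Singh, so that assignment is forced.
One valid schedule: Mon-AM→Osei, Mon-PM→Singh, Tue-AM→Baptiste, Tue-PM→Osei, Wed-AM→Kahale, Wed-PM→Marcus, Thu-AM→Marcus, Thu-PM→Baptiste, Fri-AM→Kahale+Gallo, Fri-PM→Kahale+Gallo.
Loads: Baptiste 2/2, Marcus 2/2, Osei 2/2, Kahale 3/3, Gallo 2/2, Singh 1/3 — all within limits.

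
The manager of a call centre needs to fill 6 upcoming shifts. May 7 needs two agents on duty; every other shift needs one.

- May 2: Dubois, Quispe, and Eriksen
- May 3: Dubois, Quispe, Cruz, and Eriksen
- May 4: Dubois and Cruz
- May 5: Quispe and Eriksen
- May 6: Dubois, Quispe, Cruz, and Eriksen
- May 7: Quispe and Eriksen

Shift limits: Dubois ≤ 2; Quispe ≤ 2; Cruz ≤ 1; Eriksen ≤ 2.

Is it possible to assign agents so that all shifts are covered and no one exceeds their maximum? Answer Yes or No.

Yes

May 7 can only be covered by Quispe and Eriksen, so that assignment is forced.
One valid schedule: May 2→Dubois, May 3→Cruz, May 4→Dubois, May 5→Quispe, May 6→Eriksen, May 7→Quispe+Eriksen.
Loads: Dubois 2/2, Quispe 2/2, Cruz 1/1, Eriksen 2/2 — all within limits.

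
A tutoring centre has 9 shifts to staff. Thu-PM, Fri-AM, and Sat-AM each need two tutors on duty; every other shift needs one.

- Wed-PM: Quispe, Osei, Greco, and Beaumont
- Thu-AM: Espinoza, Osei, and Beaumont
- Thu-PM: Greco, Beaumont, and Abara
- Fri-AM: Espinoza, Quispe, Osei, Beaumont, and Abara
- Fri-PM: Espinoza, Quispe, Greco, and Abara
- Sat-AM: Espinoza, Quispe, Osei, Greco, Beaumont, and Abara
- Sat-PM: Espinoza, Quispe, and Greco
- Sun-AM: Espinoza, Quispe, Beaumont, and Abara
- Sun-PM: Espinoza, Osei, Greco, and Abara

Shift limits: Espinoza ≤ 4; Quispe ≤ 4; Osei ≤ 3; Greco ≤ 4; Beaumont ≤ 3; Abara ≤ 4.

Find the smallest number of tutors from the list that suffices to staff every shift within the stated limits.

12 slots to fill and no one can take more than 4, so at least ⌈12/4⌉ = 3 tutors are needed.
Espinoza, Greco, and Abara alone can cover everything: Wed-PM→Greco, Thu-AM→Espinoza, Thu-PM→Greco+Abara, Fri-AM→Espinoza+Abara, Fri-PM→Greco, Sat-AM→Greco+Abara, Sat-PM→Espinoza, Sun-AM→Espinoza, Sun-PM→Abara.

3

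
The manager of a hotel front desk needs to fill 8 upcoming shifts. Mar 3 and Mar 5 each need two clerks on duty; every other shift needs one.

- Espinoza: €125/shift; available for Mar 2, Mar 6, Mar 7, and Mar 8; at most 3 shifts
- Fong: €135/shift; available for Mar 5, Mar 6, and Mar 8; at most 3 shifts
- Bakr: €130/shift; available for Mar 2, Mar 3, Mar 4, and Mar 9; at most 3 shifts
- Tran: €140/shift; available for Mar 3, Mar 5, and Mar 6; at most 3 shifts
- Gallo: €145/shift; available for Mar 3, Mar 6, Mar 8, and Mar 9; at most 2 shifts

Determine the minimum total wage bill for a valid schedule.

Mar 4 can only be covered by Bakr, so that assignment is forced.
Mar 5 can only be covered by Fong and Tran, so that assignment is forced.
Mar 7 can only be covered by Espinoza, so that assignment is forced.
Picking the cheapest available clerk for each shift independently would cost €1305, but that ignores the shift limits.
An optimal schedule: Mar 2→Espinoza, Mar 3→Bakr+Tran, Mar 4→Bakr, Mar 5→Fong+Tran, Mar 6→Fong, Mar 7→Espinoza, Mar 8→Espinoza, Mar 9→Bakr.
Total: 125 + 130 + 140 + 130 + 135 + 140 + 135 + 125 + 125 + 130 = €1315.

€1315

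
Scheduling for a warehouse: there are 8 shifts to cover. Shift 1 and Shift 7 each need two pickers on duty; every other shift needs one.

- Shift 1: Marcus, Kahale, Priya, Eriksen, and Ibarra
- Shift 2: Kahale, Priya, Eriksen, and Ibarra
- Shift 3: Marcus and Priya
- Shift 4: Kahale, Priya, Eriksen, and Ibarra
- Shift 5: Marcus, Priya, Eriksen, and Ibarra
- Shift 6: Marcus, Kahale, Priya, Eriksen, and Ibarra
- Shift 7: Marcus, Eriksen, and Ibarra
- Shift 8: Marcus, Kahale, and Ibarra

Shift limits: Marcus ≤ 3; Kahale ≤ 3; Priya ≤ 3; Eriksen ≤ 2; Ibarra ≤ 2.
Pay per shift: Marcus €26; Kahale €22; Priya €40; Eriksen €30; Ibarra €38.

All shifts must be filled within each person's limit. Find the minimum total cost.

€280

Picking the cheapest available picker for each shift independently would cost €244, but that ignores the shift limits.
An optimal schedule: Shift 1→Eriksen+Ibarra, Shift 2→Kahale, Shift 3→Marcus, Shift 4→Kahale, Shift 5→Marcus, Shift 6→Ibarra, Shift 7→Marcus+Eriksen, Shift 8→Kahale.
Total: 30 + 38 + 22 + 26 + 22 + 26 + 38 + 26 + 30 + 22 = €280.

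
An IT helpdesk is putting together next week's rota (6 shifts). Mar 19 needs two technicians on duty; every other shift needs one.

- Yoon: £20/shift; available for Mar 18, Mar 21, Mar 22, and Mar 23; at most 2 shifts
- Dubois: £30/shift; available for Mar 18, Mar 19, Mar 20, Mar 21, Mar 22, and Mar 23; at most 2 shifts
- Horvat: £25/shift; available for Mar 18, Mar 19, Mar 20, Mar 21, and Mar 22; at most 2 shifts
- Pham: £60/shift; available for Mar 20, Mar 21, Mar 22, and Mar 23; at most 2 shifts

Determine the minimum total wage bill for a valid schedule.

Mar 19 can only be covered by Dubois and Horvat, so that assignment is forced.
Picking the cheapest available technician for each shift independently would cost £160, but that ignores the shift limits.
An optimal schedule: Mar 18→Yoon, Mar 19→Dubois+Horvat, Mar 20→Dubois, Mar 21→Horvat, Mar 22→Pham, Mar 23→Yoon.
Total: 20 + 30 + 25 + 30 + 25 + 60 + 20 = £210.

£210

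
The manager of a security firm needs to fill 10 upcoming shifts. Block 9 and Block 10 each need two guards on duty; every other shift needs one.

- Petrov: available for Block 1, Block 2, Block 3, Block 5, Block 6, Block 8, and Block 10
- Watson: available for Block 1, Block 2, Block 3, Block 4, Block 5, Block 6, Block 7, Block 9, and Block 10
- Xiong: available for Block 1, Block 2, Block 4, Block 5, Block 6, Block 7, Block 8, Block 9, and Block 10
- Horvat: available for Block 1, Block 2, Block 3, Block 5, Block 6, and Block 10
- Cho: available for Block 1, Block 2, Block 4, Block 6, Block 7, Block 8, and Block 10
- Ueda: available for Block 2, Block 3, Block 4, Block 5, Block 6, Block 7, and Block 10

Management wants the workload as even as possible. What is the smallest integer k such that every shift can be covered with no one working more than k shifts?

With 6 guards and 12 worker-slots to fill, someone must work at least ⌈12/6⌉ = 2 shifts, so k ≥ 2.
k = 2 works: Block 1→Horvat, Block 2→Cho, Block 3→Petrov, Block 4→Watson, Block 5→Horvat, Block 6→Ueda, Block 7→Xiong, Block 8→Petrov, Block 9→Watson+Xiong, Block 10→Cho+Ueda.
Loads: Petrov 2, Watson 2, Xiong 2, Horvat 2, Cho 2, Ueda 2 — all ≤ 2.

2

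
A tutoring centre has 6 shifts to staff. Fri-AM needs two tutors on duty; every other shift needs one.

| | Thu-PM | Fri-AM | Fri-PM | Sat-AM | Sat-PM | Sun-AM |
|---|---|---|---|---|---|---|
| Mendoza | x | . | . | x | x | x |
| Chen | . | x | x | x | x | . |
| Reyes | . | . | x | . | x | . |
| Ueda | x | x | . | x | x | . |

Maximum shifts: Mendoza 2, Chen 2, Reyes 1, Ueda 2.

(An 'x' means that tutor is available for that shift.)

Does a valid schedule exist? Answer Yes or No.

Yes

Fri-AM can only be covered by Chen and Ueda, so that assignment is forced.
Sun-AM can only be covered by Mendoza, so that assignment is forced.
One valid schedule: Thu-PM→Mendoza, Fri-AM→Chen+Ueda, Fri-PM→Chen, Sat-AM→Ueda, Sat-PM→Reyes, Sun-AM→Mendoza.
Loads: Mendoza 2/2, Chen 2/2, Reyes 1/1, Ueda 2/2 — all within limits.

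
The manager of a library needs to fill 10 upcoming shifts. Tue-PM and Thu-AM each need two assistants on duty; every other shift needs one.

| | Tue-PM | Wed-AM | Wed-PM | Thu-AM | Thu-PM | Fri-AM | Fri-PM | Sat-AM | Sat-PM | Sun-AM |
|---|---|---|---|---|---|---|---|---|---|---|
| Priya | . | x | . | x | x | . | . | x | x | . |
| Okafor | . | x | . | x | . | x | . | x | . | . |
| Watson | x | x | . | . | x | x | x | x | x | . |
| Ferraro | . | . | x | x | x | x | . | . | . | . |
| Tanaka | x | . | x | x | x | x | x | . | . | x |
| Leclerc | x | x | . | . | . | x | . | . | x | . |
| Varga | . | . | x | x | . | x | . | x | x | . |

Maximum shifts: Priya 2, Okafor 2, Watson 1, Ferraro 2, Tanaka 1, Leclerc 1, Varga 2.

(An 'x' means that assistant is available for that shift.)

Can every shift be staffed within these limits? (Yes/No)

No

Shifts {Tue-PM, Fri-PM, Sun-AM} need 4 worker-slots in total, but the assistants available for any of those shifts (Watson, Tanaka, and Leclerc) can supply at most 3 among them. So no valid schedule exists.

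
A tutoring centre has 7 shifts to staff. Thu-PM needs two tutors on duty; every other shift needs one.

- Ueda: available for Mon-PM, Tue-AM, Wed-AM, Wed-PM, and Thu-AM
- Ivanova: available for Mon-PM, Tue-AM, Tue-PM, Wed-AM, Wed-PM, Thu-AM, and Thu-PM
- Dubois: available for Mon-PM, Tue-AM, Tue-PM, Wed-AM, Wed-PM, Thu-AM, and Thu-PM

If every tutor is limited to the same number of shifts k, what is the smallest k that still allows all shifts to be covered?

3

With 3 tutors and 8 worker-slots to fill, someone must work at least ⌈8/3⌉ = 3 shifts, so k ≥ 3.
k = 3 works: Mon-PM→Ueda, Tue-AM→Ueda, Tue-PM→Ivanova, Wed-AM→Ueda, Wed-PM→Ivanova, Thu-AM→Dubois, Thu-PM→Ivanova+Dubois.
Loads: Ueda 3, Ivanova 3, Dubois 2 — all ≤ 3.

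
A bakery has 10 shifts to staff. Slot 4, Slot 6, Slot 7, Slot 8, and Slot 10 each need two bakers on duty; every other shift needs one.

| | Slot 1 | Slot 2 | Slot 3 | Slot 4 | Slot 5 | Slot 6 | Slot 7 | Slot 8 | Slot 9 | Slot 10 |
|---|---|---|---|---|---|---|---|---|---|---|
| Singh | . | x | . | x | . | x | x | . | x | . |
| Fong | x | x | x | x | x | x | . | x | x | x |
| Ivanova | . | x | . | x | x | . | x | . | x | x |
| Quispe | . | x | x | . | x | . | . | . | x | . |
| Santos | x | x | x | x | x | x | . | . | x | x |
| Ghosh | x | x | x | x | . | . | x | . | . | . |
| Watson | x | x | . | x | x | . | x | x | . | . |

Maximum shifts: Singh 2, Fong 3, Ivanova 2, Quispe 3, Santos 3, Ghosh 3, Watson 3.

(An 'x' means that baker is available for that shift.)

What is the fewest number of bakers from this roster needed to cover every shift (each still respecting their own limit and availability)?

15 slots to fill and no one can take more than 3, so at least ⌈15/3⌉ = 5 bakers are needed.
Fong, Quispe, Santos, Ghosh, and Watson alone can cover everything: Slot 1→Santos, Slot 2→Ghosh, Slot 3→Quispe, Slot 4→Ghosh+Watson, Slot 5→Quispe, Slot 6→Fong+Santos, Slot 7→Ghosh+Watson, Slot 8→Fong+Watson, Slot 9→Quispe, Slot 10→Fong+Santos.

5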